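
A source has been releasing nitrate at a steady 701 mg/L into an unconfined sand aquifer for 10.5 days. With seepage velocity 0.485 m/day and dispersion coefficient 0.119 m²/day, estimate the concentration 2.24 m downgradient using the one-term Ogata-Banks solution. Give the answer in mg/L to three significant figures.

676 mg/L

For a continuous step input, C/C₀ ≈ ½·erfc((x−vt)/(2√(Dt))).
vt = 0.485 × 10.5 = 5.0925 m and 2√(Dt) = 2√(0.119 × 10.5) = 2.236 m.
Argument (x−vt)/(2√(Dt)) = (2.24 − 5.0925)/2.236 = -1.276; ½·erfc(-1.276) = 0.9644.
C = 701 × 0.9644 = 676 mg/L.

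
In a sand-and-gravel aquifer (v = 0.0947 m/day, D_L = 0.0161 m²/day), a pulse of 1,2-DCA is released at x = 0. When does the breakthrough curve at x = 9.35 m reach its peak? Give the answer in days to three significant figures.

For the 1D instantaneous-source solution, setting ∂C/∂t = 0 at fixed x gives v²t² + 2Dt − x² = 0, so t = (√(D² + v²x²) − D)/v².
√(D² + v²x²) = √(0.0161² + 0.0947² × 9.35²) = 0.8856; v² = 0.00896809.
t = (0.8856 − 0.0161)/0.00896809 = 97.0 days (vs. the pure-advection estimate x/v = 98.7 d).

97.0 days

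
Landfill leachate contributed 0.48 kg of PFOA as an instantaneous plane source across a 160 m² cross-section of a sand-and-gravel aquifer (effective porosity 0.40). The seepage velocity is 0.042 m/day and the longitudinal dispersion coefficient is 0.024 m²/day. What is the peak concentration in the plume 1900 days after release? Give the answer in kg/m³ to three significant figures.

The peak of an instantaneous 1D plume sits at x = vt; there the Gaussian factor is 1 and C_max = M/(n_e·A·√(4πDt)), where n_e·A is the pore area the mass is dissolved in.
√(4πDt) = √(4π × 0.024 × 1900) = 23.94 m, so C_max = 0.48/(0.40 × 160 × 23.94) = 0.000313 kg/m³.

0.000313 kg/m³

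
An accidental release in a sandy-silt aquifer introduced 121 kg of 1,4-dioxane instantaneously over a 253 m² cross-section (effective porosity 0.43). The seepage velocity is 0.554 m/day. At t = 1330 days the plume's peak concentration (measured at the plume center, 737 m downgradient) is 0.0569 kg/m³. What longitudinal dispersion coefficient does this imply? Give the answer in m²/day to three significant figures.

At the plume center C_max = M/(n_e·A·√(4πDt)), so D = M²/(4πt·(n_e·A·C_max)²).
n_e·A·C_max = 0.43 × 253 × 0.0569 = 6.190 kg/m.
D = 121²/(4π × 1330 × 6.190²) = 0.0229 m²/day.

0.0229 m²/day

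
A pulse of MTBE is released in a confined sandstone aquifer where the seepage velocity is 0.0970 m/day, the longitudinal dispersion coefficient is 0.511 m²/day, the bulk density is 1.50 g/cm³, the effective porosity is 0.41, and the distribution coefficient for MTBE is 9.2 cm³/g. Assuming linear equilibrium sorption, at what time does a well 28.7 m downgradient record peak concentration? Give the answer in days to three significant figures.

Retardation factor R = 1 + ρ_b·K_d/n = 1 + 1.50 × 9.2/0.41 = 34.66.
Sorption retards both mechanisms: v_R = v/R = 0.002799 m/day, D_R = D/R = 0.01474 m²/day.
Peak time from v_R²t² + 2D_R t − x² = 0: t = (√(D_R² + v_R²x²) − D_R)/v_R².
√(D_R² + v_R²x²) = √(0.01474² + 0.002799² × 28.7²) = 0.08167; v_R² = 7.834e-06.
t = (0.08167 − 0.01474)/7.834e-06 = 8540 days.

8540 days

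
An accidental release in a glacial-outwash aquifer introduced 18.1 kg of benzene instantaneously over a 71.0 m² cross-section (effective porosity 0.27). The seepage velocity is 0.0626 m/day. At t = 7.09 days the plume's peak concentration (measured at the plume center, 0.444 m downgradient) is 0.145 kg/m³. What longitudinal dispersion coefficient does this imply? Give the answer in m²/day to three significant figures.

At the plume center C_max = M/(n_e·A·√(4πDt)), so D = M²/(4πt·(n_e·A·C_max)²).
n_e·A·C_max = 0.27 × 71.0 × 0.145 = 2.780 kg/m.
D = 18.1²/(4π × 7.09 × 2.780²) = 0.476 m²/day.

0.476 m²/day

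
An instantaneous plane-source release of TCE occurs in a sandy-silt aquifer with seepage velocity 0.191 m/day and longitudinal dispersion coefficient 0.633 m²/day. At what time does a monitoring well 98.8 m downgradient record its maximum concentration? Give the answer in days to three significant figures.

500 days

For the 1D instantaneous-source solution, setting ∂C/∂t = 0 at fixed x gives v²t² + 2Dt − x² = 0, so t = (√(D² + v²x²) − D)/v².
√(D² + v²x²) = √(0.633² + 0.191² × 98.8²) = 18.88; v² = 0.036481.
t = (18.88 − 0.633)/0.036481 = 500 days (vs. the pure-advection estimate x/v = 517 d).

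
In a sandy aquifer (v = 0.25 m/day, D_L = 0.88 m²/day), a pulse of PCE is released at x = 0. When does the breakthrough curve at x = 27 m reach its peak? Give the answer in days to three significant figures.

94.8 days

For the 1D instantaneous-source solution, setting ∂C/∂t = 0 at fixed x gives v²t² + 2Dt − x² = 0, so t = (√(D² + v²x²) − D)/v².
√(D² + v²x²) = √(0.88² + 0.25² × 27²) = 6.807; v² = 0.0625.
t = (6.807 − 0.88)/0.0625 = 94.8 days (vs. the pure-advection estimate x/v = 108 d).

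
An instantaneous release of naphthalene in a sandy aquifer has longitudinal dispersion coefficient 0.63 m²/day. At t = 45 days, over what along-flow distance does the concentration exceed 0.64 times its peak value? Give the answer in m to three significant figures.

14.2 m

The plume is Gaussian with σ = √(2Dt) = √(2 × 0.63 × 45) = 7.530 m.
C/C_peak = exp(−Δx²/(2σ²)) = 0.64 ⇒ Δx = σ·√(−2 ln 0.64) = 7.530 × 0.9448 = 7.114 m.
Width = 2Δx = 14.2 m.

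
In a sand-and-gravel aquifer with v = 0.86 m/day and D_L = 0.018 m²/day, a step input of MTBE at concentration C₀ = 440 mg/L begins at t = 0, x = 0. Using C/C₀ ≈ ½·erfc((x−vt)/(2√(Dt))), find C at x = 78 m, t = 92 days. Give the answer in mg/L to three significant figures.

322 mg/L

For a continuous step input, C/C₀ ≈ ½·erfc((x−vt)/(2√(Dt))).
vt = 0.86 × 92 = 79.12 m and 2√(Dt) = 2√(0.018 × 92) = 2.574 m.
Argument (x−vt)/(2√(Dt)) = (78 − 79.12)/2.574 = -0.4351; ½·erfc(-0.4351) = 0.7308.
C = 440 × 0.7308 = 322 mg/L.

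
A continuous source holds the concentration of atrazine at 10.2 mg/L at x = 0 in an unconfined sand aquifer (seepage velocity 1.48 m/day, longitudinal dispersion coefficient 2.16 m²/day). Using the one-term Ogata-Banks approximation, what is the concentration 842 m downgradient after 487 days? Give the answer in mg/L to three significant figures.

For a continuous step input, C/C₀ ≈ ½·erfc((x−vt)/(2√(Dt))).
vt = 1.48 × 487 = 720.76 m and 2√(Dt) = 2√(2.16 × 487) = 64.87 m.
Argument (x−vt)/(2√(Dt)) = (842 − 720.76)/64.87 = 1.869; ½·erfc(1.869) = 0.004107.
C = 10.2 × 0.004107 = 0.0419 mg/L.

0.0419 mg/L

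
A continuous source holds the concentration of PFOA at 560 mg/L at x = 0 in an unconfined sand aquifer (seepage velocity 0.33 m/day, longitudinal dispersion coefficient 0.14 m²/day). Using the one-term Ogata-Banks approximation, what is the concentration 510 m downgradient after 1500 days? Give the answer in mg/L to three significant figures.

For a continuous step input, C/C₀ ≈ ½·erfc((x−vt)/(2√(Dt))).
vt = 0.33 × 1500 = 495 m and 2√(Dt) = 2√(0.14 × 1500) = 28.98 m.
Argument (x−vt)/(2√(Dt)) = (510 − 495)/28.98 = 0.5176; ½·erfc(0.5176) = 0.2321.
C = 560 × 0.2321 = 130 mg/L.

130 mg/L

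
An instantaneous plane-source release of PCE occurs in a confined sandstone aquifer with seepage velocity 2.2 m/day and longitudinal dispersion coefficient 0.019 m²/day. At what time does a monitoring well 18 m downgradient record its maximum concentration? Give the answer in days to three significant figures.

For the 1D instantaneous-source solution, setting ∂C/∂t = 0 at fixed x gives v²t² + 2Dt − x² = 0, so t = (√(D² + v²x²) − D)/v².
√(D² + v²x²) = √(0.019² + 2.2² × 18²) = 39.60; v² = 4.84.
t = (39.60 − 0.019)/4.84 = 8.18 days (vs. the pure-advection estimate x/v = 8.18 d).

8.18 days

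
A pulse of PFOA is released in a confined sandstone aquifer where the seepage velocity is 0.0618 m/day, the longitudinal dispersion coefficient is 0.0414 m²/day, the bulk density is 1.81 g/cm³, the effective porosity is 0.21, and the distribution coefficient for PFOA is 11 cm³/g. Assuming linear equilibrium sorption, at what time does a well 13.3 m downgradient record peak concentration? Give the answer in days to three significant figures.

Retardation factor R = 1 + ρ_b·K_d/n = 1 + 1.81 × 11/0.21 = 95.81.
Sorption retards both mechanisms: v_R = v/R = 0.0006450 m/day, D_R = D/R = 0.0004321 m²/day.
Peak time from v_R²t² + 2D_R t − x² = 0: t = (√(D_R² + v_R²x²) − D_R)/v_R².
√(D_R² + v_R²x²) = √(0.0004321² + 0.0006450² × 13.3²) = 0.008589; v_R² = 4.160e-07.
t = (0.008589 − 0.0004321)/4.160e-07 = 19600 days.

19600 days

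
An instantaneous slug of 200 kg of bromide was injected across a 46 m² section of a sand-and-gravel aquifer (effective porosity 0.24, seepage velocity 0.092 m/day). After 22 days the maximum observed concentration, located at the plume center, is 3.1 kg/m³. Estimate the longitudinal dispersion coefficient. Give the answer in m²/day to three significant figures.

0.124 m²/day

At the plume center C_max = M/(n_e·A·√(4πDt)), so D = M²/(4πt·(n_e·A·C_max)²).
n_e·A·C_max = 0.24 × 46 × 3.1 = 34.22 kg/m.
D = 200²/(4π × 22 × 34.22²) = 0.124 m²/day.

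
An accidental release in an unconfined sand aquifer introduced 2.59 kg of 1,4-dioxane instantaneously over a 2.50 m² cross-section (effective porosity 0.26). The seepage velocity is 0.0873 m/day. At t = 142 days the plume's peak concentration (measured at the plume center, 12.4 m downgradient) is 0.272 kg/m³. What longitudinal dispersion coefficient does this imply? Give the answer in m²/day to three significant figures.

At the plume center C_max = M/(n_e·A·√(4πDt)), so D = M²/(4πt·(n_e·A·C_max)²).
n_e·A·C_max = 0.26 × 2.50 × 0.272 = 0.1768 kg/m.
D = 2.59²/(4π × 142 × 0.1768²) = 0.120 m²/day.

0.120 m²/day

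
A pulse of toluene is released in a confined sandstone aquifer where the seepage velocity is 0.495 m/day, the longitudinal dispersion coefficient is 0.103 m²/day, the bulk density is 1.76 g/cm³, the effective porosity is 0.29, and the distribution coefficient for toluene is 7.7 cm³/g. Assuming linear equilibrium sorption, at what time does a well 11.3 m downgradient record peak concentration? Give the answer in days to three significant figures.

1070 days

Retardation factor R = 1 + ρ_b·K_d/n = 1 + 1.76 × 7.7/0.29 = 47.73.
Sorption retards both mechanisms: v_R = v/R = 0.01037 m/day, D_R = D/R = 0.002158 m²/day.
Peak time from v_R²t² + 2D_R t − x² = 0: t = (√(D_R² + v_R²x²) − D_R)/v_R².
√(D_R² + v_R²x²) = √(0.002158² + 0.01037² × 11.3²) = 0.1172; v_R² = 0.0001075.
t = (0.1172 − 0.002158)/0.0001075 = 1070 days.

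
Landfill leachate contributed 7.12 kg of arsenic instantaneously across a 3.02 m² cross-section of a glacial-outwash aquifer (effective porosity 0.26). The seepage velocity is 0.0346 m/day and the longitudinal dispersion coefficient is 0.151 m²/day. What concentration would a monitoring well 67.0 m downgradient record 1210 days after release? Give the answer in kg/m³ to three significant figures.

0.0797 kg/m³

For an instantaneous plane source, C(x,t) = M/(n_e·A·√(4πDt)) · exp(−(x−vt)²/(4Dt)), with n_e·A the pore (flow) area.
Plume center vt = 0.0346 × 1210 = 41.866 m, so the well at 67.0 m is 25.134 m downgradient of the peak.
√(4πDt) = 47.92 m, giving peak height M/(n_e·A·√(4πDt)) = 7.12/(0.26 × 3.02 × 47.92) = 0.1892 kg/m³.
(x−vt)²/(4Dt) = (25.134)²/(4 × 0.151 × 1210) = 0.8644; exp(−0.8644) = 0.4213.
C = 0.1892 × 0.4213 = 0.0797 kg/m³.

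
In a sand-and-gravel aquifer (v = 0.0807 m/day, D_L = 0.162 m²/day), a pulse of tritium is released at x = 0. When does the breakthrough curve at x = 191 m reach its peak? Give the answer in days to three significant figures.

2340 days

For the 1D instantaneous-source solution, setting ∂C/∂t = 0 at fixed x gives v²t² + 2Dt − x² = 0, so t = (√(D² + v²x²) − D)/v².
√(D² + v²x²) = √(0.162² + 0.0807² × 191²) = 15.41; v² = 0.00651249.
t = (15.41 − 0.162)/0.00651249 = 2340 days (vs. the pure-advection estimate x/v = 2370 d).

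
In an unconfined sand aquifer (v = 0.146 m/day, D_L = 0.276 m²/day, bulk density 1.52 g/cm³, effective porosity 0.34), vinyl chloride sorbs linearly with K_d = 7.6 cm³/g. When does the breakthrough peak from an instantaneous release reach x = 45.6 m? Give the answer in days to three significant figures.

10500 days

Retardation factor R = 1 + ρ_b·K_d/n = 1 + 1.52 × 7.6/0.34 = 34.98.
Sorption retards both mechanisms: v_R = v/R = 0.004174 m/day, D_R = D/R = 0.007890 m²/day.
Peak time from v_R²t² + 2D_R t − x² = 0: t = (√(D_R² + v_R²x²) − D_R)/v_R².
√(D_R² + v_R²x²) = √(0.007890² + 0.004174² × 45.6²) = 0.1905; v_R² = 1.742e-05.
t = (0.1905 − 0.007890)/1.742e-05 = 10500 days.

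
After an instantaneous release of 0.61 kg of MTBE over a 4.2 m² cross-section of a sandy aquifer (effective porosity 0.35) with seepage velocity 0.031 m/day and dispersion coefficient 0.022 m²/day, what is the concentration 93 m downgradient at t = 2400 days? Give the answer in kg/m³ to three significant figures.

For an instantaneous plane source, C(x,t) = M/(n_e·A·√(4πDt)) · exp(−(x−vt)²/(4Dt)), with n_e·A the pore (flow) area.
Plume center vt = 0.031 × 2400 = 74.4 m, so the well at 93 m is 18.6 m downgradient of the peak.
√(4πDt) = 25.76 m, giving peak height M/(n_e·A·√(4πDt)) = 0.61/(0.35 × 4.2 × 25.76) = 0.01611 kg/m³.
(x−vt)²/(4Dt) = (18.6)²/(4 × 0.022 × 2400) = 1.638; exp(−1.638) = 0.1944.
C = 0.01611 × 0.1944 = 0.00313 kg/m³.

0.00313 kg/m³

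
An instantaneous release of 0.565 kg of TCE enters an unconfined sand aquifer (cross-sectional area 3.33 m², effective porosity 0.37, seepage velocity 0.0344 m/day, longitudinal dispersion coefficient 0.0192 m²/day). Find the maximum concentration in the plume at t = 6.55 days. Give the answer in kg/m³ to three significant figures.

The peak of an instantaneous 1D plume sits at x = vt; there the Gaussian factor is 1 and C_max = M/(n_e·A·√(4πDt)), where n_e·A is the pore area the mass is dissolved in.
√(4πDt) = √(4π × 0.0192 × 6.55) = 1.257 m, so C_max = 0.565/(0.37 × 3.33 × 1.257) = 0.365 kg/m³.

0.365 kg/m³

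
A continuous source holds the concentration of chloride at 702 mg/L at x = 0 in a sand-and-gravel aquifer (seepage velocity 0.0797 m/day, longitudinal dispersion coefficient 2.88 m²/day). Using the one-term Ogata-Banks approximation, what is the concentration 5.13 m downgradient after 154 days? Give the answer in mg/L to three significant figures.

418 mg/L

For a continuous step input, C/C₀ ≈ ½·erfc((x−vt)/(2√(Dt))).
vt = 0.0797 × 154 = 12.2738 m and 2√(Dt) = 2√(2.88 × 154) = 42.12 m.
Argument (x−vt)/(2√(Dt)) = (5.13 − 12.2738)/42.12 = -0.1696; ½·erfc(-0.1696) = 0.5948.
C = 702 × 0.5948 = 418 mg/L.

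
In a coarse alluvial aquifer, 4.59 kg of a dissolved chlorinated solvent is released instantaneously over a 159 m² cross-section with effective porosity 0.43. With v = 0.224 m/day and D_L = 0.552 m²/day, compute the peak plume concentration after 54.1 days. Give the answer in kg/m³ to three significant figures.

0.00347 kg/m³

The peak of an instantaneous 1D plume sits at x = vt; there the Gaussian factor is 1 and C_max = M/(n_e·A·√(4πDt)), where n_e·A is the pore area the mass is dissolved in.
√(4πDt) = √(4π × 0.552 × 54.1) = 19.37 m, so C_max = 4.59/(0.43 × 159 × 19.37) = 0.00347 kg/m³.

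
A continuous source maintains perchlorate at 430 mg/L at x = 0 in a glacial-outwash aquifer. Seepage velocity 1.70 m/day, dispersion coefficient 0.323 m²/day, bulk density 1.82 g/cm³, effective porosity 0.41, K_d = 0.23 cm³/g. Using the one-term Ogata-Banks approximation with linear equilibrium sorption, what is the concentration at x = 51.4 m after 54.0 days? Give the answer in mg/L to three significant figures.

Retardation factor R = 1 + ρ_b·K_d/n = 1 + 1.82 × 0.23/0.41 = 2.021.
Sorption retards both mechanisms: v_R = v/R = 0.8412 m/day, D_R = D/R = 0.1598 m²/day.
v_R·t = 0.8412 × 54.0 = 45.4248 m; 2√(D_R t) = 5.875 m; argument = (51.4 − 45.4248)/5.875 = 1.017.
C = C₀ × ½·erfc(1.017) = 430 × 0.07518 = 32.3 mg/L.

32.3 mg/L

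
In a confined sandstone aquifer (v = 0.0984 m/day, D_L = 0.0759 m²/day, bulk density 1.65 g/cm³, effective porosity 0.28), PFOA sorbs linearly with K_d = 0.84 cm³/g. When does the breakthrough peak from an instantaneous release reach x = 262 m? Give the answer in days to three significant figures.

Retardation factor R = 1 + ρ_b·K_d/n = 1 + 1.65 × 0.84/0.28 = 5.950.
Sorption retards both mechanisms: v_R = v/R = 0.01654 m/day, D_R = D/R = 0.01276 m²/day.
Peak time from v_R²t² + 2D_R t − x² = 0: t = (√(D_R² + v_R²x²) − D_R)/v_R².
√(D_R² + v_R²x²) = √(0.01276² + 0.01654² × 262²) = 4.333; v_R² = 0.0002736.
t = (4.333 − 0.01276)/0.0002736 = 15800 days.

15800 days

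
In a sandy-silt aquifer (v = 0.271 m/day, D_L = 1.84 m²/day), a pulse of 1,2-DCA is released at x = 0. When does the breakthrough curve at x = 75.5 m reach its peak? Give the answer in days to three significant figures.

255 days

For the 1D instantaneous-source solution, setting ∂C/∂t = 0 at fixed x gives v²t² + 2Dt − x² = 0, so t = (√(D² + v²x²) − D)/v².
√(D² + v²x²) = √(1.84² + 0.271² × 75.5²) = 20.54; v² = 0.073441.
t = (20.54 − 1.84)/0.073441 = 255 days (vs. the pure-advection estimate x/v = 279 d).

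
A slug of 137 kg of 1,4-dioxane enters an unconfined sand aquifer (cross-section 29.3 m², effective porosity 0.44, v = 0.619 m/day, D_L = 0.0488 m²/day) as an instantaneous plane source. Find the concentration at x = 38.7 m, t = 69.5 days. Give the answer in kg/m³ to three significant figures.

0.411 kg/m³

For an instantaneous plane source, C(x,t) = M/(n_e·A·√(4πDt)) · exp(−(x−vt)²/(4Dt)), with n_e·A the pore (flow) area.
Plume center vt = 0.619 × 69.5 = 43.0205 m, so the well at 38.7 m is 4.3205 m upgradient of the peak.
√(4πDt) = 6.528 m, giving peak height M/(n_e·A·√(4πDt)) = 137/(0.44 × 29.3 × 6.528) = 1.628 kg/m³.
(x−vt)²/(4Dt) = (-4.3205)²/(4 × 0.0488 × 69.5) = 1.376; exp(−1.376) = 0.2526.
C = 1.628 × 0.2526 = 0.411 kg/m³.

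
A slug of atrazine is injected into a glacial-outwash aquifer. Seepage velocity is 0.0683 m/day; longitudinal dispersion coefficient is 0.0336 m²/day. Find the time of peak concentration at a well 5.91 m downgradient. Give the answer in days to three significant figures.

79.6 days

For the 1D instantaneous-source solution, setting ∂C/∂t = 0 at fixed x gives v²t² + 2Dt − x² = 0, so t = (√(D² + v²x²) − D)/v².
√(D² + v²x²) = √(0.0336² + 0.0683² × 5.91²) = 0.4050; v² = 0.00466489.
t = (0.4050 − 0.0336)/0.00466489 = 79.6 days (vs. the pure-advection estimate x/v = 86.5 d).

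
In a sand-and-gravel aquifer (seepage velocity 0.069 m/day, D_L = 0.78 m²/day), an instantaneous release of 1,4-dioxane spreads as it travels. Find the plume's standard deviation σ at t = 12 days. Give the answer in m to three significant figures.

Dispersive spreading gives a Gaussian with σ² = 2Dt; advection only shifts the center.
σ = √(2 × 0.78 × 12) = 4.33 m.

4.33 m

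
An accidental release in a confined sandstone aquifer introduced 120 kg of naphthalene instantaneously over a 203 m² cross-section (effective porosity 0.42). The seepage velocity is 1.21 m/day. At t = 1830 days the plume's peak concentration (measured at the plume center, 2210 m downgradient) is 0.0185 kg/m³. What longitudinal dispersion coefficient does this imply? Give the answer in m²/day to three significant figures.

0.252 m²/day

At the plume center C_max = M/(n_e·A·√(4πDt)), so D = M²/(4πt·(n_e·A·C_max)²).
n_e·A·C_max = 0.42 × 203 × 0.0185 = 1.577 kg/m.
D = 120²/(4π × 1830 × 1.577²) = 0.252 m²/day.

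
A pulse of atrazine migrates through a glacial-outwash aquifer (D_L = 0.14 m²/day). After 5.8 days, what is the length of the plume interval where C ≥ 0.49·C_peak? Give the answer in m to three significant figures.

The plume is Gaussian with σ = √(2Dt) = √(2 × 0.14 × 5.8) = 1.274 m.
C/C_peak = exp(−Δx²/(2σ²)) = 0.49 ⇒ Δx = σ·√(−2 ln 0.49) = 1.274 × 1.194 = 1.521 m.
Width = 2Δx = 3.04 m.

3.04 m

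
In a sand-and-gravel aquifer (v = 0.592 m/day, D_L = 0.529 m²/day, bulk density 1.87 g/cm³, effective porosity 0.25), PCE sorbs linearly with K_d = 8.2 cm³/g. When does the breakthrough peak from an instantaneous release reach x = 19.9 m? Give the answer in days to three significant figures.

Retardation factor R = 1 + ρ_b·K_d/n = 1 + 1.87 × 8.2/0.25 = 62.34.
Sorption retards both mechanisms: v_R = v/R = 0.009496 m/day, D_R = D/R = 0.008486 m²/day.
Peak time from v_R²t² + 2D_R t − x² = 0: t = (√(D_R² + v_R²x²) − D_R)/v_R².
√(D_R² + v_R²x²) = √(0.008486² + 0.009496² × 19.9²) = 0.1892; v_R² = 9.017e-05.
t = (0.1892 − 0.008486)/9.017e-05 = 2000 days.

2000 days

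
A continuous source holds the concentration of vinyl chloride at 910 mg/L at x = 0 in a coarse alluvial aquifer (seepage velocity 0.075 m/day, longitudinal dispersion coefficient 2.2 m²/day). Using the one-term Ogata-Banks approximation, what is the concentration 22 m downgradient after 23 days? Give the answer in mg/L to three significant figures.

20.0 mg/L

For a continuous step input, C/C₀ ≈ ½·erfc((x−vt)/(2√(Dt))).
vt = 0.075 × 23 = 1.725 m and 2√(Dt) = 2√(2.2 × 23) = 14.23 m.
Argument (x−vt)/(2√(Dt)) = (22 − 1.725)/14.23 = 1.425; ½·erfc(1.425) = 0.02194.
C = 910 × 0.02194 = 20.0 mg/L.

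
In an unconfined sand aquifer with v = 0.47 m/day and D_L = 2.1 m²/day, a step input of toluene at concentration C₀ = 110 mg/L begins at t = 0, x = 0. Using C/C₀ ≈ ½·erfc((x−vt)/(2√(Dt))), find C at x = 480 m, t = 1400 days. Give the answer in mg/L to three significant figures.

For a continuous step input, C/C₀ ≈ ½·erfc((x−vt)/(2√(Dt))).
vt = 0.47 × 1400 = 658 m and 2√(Dt) = 2√(2.1 × 1400) = 108.4 m.
Argument (x−vt)/(2√(Dt)) = (480 − 658)/108.4 = -1.642; ½·erfc(-1.642) = 0.9899.
C = 110 × 0.9899 = 109 mg/L.

109 mg/L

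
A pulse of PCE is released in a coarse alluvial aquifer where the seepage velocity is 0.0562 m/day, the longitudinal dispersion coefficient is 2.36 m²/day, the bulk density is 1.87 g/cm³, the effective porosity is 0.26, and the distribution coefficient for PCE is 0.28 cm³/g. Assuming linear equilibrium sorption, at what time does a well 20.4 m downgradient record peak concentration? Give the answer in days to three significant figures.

Retardation factor R = 1 + ρ_b·K_d/n = 1 + 1.87 × 0.28/0.26 = 3.014.
Sorption retards both mechanisms: v_R = v/R = 0.01865 m/day, D_R = D/R = 0.7830 m²/day.
Peak time from v_R²t² + 2D_R t − x² = 0: t = (√(D_R² + v_R²x²) − D_R)/v_R².
√(D_R² + v_R²x²) = √(0.7830² + 0.01865² × 20.4²) = 0.8705; v_R² = 0.0003478.
t = (0.8705 − 0.7830)/0.0003478 = 252 days.

252 days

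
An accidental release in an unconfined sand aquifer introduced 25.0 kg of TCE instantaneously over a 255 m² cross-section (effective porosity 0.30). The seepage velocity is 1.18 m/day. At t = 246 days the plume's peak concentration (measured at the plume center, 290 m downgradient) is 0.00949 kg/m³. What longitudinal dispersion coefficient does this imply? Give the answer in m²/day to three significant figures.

0.384 m²/day

At the plume center C_max = M/(n_e·A·√(4πDt)), so D = M²/(4πt·(n_e·A·C_max)²).
n_e·A·C_max = 0.30 × 255 × 0.00949 = 0.7260 kg/m.
D = 25.0²/(4π × 246 × 0.7260²) = 0.384 m²/day.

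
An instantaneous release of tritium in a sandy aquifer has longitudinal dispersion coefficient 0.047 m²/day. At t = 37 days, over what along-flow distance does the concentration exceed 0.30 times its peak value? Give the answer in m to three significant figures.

The plume is Gaussian with σ = √(2Dt) = √(2 × 0.047 × 37) = 1.865 m.
C/C_peak = exp(−Δx²/(2σ²)) = 0.30 ⇒ Δx = σ·√(−2 ln 0.30) = 1.865 × 1.552 = 2.894 m.
Width = 2Δx = 5.79 m.

5.79 m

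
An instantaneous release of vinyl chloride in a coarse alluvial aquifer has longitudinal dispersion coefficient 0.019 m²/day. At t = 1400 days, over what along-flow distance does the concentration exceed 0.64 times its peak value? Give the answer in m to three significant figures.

13.8 m

The plume is Gaussian with σ = √(2Dt) = √(2 × 0.019 × 1400) = 7.294 m.
C/C_peak = exp(−Δx²/(2σ²)) = 0.64 ⇒ Δx = σ·√(−2 ln 0.64) = 7.294 × 0.9448 = 6.891 m.
Width = 2Δx = 13.8 m.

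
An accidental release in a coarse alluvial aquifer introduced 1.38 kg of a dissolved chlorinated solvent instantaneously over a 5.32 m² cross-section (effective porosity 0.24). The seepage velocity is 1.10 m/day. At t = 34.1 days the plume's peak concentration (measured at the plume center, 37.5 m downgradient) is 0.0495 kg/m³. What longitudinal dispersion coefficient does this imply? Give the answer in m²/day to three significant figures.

1.11 m²/day

At the plume center C_max = M/(n_e·A·√(4πDt)), so D = M²/(4πt·(n_e·A·C_max)²).
n_e·A·C_max = 0.24 × 5.32 × 0.0495 = 0.06320 kg/m.
D = 1.38²/(4π × 34.1 × 0.06320²) = 1.11 m²/day.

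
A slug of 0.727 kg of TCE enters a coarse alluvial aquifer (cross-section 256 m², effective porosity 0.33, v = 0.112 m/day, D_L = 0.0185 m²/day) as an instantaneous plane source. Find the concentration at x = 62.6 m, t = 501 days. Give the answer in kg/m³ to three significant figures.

0.000256 kg/m³

For an instantaneous plane source, C(x,t) = M/(n_e·A·√(4πDt)) · exp(−(x−vt)²/(4Dt)), with n_e·A the pore (flow) area.
Plume center vt = 0.112 × 501 = 56.112 m, so the well at 62.6 m is 6.488 m downgradient of the peak.
√(4πDt) = 10.79 m, giving peak height M/(n_e·A·√(4πDt)) = 0.727/(0.33 × 256 × 10.79) = 0.0007976 kg/m³.
(x−vt)²/(4Dt) = (6.488)²/(4 × 0.0185 × 501) = 1.135; exp(−1.135) = 0.3214.
C = 0.0007976 × 0.3214 = 0.000256 kg/m³.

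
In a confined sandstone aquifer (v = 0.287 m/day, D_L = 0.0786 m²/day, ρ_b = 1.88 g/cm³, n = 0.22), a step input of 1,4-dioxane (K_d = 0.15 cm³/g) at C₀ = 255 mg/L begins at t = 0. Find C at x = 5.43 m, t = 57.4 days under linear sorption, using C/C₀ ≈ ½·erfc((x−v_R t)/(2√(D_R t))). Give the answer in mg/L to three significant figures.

208 mg/L

Retardation factor R = 1 + ρ_b·K_d/n = 1 + 1.88 × 0.15/0.22 = 2.282.
Sorption retards both mechanisms: v_R = v/R = 0.1258 m/day, D_R = D/R = 0.03444 m²/day.
v_R·t = 0.1258 × 57.4 = 7.22092 m; 2√(D_R t) = 2.812 m; argument = (5.43 − 7.22092)/2.812 = -0.6369.
C = C₀ × ½·erfc(-0.6369) = 255 × 0.8161 = 208 mg/L.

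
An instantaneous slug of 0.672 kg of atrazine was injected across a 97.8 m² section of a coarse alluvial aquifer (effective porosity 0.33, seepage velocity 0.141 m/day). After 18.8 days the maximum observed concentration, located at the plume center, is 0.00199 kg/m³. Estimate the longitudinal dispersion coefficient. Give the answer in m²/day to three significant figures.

0.463 m²/day

At the plume center C_max = M/(n_e·A·√(4πDt)), so D = M²/(4πt·(n_e·A·C_max)²).
n_e·A·C_max = 0.33 × 97.8 × 0.00199 = 0.06423 kg/m.
D = 0.672²/(4π × 18.8 × 0.06423²) = 0.463 m²/day.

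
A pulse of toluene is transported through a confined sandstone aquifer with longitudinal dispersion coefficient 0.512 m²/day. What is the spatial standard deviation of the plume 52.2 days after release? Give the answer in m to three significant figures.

Dispersive spreading gives a Gaussian with σ² = 2Dt; advection only shifts the center.
σ = √(2 × 0.512 × 52.2) = 7.31 m.

7.31 m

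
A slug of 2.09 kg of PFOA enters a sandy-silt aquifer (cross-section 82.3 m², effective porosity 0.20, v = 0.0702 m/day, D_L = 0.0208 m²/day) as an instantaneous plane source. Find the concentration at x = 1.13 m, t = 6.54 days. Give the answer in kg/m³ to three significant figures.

0.0425 kg/m³

For an instantaneous plane source, C(x,t) = M/(n_e·A·√(4πDt)) · exp(−(x−vt)²/(4Dt)), with n_e·A the pore (flow) area.
Plume center vt = 0.0702 × 6.54 = 0.459108 m, so the well at 1.13 m is 0.670892 m downgradient of the peak.
√(4πDt) = 1.307 m, giving peak height M/(n_e·A·√(4πDt)) = 2.09/(0.20 × 82.3 × 1.307) = 0.09715 kg/m³.
(x−vt)²/(4Dt) = (0.670892)²/(4 × 0.0208 × 6.54) = 0.8272; exp(−0.8272) = 0.4373.
C = 0.09715 × 0.4373 = 0.0425 kg/m³.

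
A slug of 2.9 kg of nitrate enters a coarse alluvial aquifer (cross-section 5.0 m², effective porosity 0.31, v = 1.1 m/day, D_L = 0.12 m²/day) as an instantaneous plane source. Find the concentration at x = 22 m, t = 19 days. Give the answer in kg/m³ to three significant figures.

For an instantaneous plane source, C(x,t) = M/(n_e·A·√(4πDt)) · exp(−(x−vt)²/(4Dt)), with n_e·A the pore (flow) area.
Plume center vt = 1.1 × 19 = 20.9 m, so the well at 22 m is 1.1 m downgradient of the peak.
√(4πDt) = 5.353 m, giving peak height M/(n_e·A·√(4πDt)) = 2.9/(0.31 × 5.0 × 5.353) = 0.3495 kg/m³.
(x−vt)²/(4Dt) = (1.1)²/(4 × 0.12 × 19) = 0.1327; exp(−0.1327) = 0.8757.
C = 0.3495 × 0.8757 = 0.306 kg/m³.

0.306 kg/m³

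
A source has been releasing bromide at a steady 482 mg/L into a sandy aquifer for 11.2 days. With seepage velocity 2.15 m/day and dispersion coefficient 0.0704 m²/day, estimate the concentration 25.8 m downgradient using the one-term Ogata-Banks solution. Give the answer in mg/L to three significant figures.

41.2 mg/L

For a continuous step input, C/C₀ ≈ ½·erfc((x−vt)/(2√(Dt))).
vt = 2.15 × 11.2 = 24.08 m and 2√(Dt) = 2√(0.0704 × 11.2) = 1.776 m.
Argument (x−vt)/(2√(Dt)) = (25.8 − 24.08)/1.776 = 0.9685; ½·erfc(0.9685) = 0.08540.
C = 482 × 0.08540 = 41.2 mg/L.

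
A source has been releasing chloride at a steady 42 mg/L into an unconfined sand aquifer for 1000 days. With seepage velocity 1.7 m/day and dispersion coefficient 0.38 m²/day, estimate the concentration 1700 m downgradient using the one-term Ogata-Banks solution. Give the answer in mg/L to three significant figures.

21.0 mg/L

For a continuous step input, C/C₀ ≈ ½·erfc((x−vt)/(2√(Dt))).
vt = 1.7 × 1000 = 1700 m and 2√(Dt) = 2√(0.38 × 1000) = 38.99 m.
Argument (x−vt)/(2√(Dt)) = (1700 − 1700)/38.99 = 0; ½·erfc(0) = 0.5000.
C = 42 × 0.5000 = 21.0 mg/L.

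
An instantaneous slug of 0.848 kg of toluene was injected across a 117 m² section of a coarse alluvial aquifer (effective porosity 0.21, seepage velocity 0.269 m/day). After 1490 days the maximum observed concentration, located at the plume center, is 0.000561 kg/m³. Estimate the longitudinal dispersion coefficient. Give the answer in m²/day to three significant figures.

0.202 m²/day

At the plume center C_max = M/(n_e·A·√(4πDt)), so D = M²/(4πt·(n_e·A·C_max)²).
n_e·A·C_max = 0.21 × 117 × 0.000561 = 0.01378 kg/m.
D = 0.848²/(4π × 1490 × 0.01378²) = 0.202 m²/day.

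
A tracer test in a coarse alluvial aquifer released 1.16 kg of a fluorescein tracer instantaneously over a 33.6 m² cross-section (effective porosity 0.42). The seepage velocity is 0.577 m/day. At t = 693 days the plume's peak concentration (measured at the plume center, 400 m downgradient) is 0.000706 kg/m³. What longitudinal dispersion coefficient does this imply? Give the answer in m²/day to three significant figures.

At the plume center C_max = M/(n_e·A·√(4πDt)), so D = M²/(4πt·(n_e·A·C_max)²).
n_e·A·C_max = 0.42 × 33.6 × 0.000706 = 0.009963 kg/m.
D = 1.16²/(4π × 693 × 0.009963²) = 1.56 m²/day.

1.56 m²/day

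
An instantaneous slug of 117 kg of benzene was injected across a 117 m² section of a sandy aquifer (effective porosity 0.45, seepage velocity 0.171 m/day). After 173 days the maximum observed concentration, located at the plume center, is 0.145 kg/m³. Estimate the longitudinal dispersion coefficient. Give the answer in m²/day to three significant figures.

At the plume center C_max = M/(n_e·A·√(4πDt)), so D = M²/(4πt·(n_e·A·C_max)²).
n_e·A·C_max = 0.45 × 117 × 0.145 = 7.634 kg/m.
D = 117²/(4π × 173 × 7.634²) = 0.108 m²/day.

0.108 m²/day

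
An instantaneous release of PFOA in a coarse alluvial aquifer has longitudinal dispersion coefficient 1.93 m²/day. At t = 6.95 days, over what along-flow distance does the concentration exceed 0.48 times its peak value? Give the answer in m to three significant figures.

12.6 m

The plume is Gaussian with σ = √(2Dt) = √(2 × 1.93 × 6.95) = 5.179 m.
C/C_peak = exp(−Δx²/(2σ²)) = 0.48 ⇒ Δx = σ·√(−2 ln 0.48) = 5.179 × 1.212 = 6.277 m.
Width = 2Δx = 12.6 m.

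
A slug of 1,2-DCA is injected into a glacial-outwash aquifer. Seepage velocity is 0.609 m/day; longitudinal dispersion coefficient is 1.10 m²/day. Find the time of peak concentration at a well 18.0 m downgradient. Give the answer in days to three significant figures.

26.7 days

For the 1D instantaneous-source solution, setting ∂C/∂t = 0 at fixed x gives v²t² + 2Dt − x² = 0, so t = (√(D² + v²x²) − D)/v².
√(D² + v²x²) = √(1.10² + 0.609² × 18.0²) = 11.02; v² = 0.370881.
t = (11.02 − 1.10)/0.370881 = 26.7 days (vs. the pure-advection estimate x/v = 29.6 d).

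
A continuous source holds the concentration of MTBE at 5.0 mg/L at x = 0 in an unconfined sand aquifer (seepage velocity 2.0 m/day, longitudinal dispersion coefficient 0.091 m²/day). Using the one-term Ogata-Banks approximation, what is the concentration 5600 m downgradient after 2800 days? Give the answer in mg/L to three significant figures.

For a continuous step input, C/C₀ ≈ ½·erfc((x−vt)/(2√(Dt))).
vt = 2.0 × 2800 = 5600 m and 2√(Dt) = 2√(0.091 × 2800) = 31.92 m.
Argument (x−vt)/(2√(Dt)) = (5600 − 5600)/31.92 = 0; ½·erfc(0) = 0.5000.
C = 5.0 × 0.5000 = 2.50 mg/L.

2.50 mg/L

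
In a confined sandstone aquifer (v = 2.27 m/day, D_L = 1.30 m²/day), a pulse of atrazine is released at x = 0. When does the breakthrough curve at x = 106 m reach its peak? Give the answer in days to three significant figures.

46.4 days

For the 1D instantaneous-source solution, setting ∂C/∂t = 0 at fixed x gives v²t² + 2Dt − x² = 0, so t = (√(D² + v²x²) − D)/v².
√(D² + v²x²) = √(1.30² + 2.27² × 106²) = 240.6; v² = 5.1529.
t = (240.6 − 1.30)/5.1529 = 46.4 days (vs. the pure-advection estimate x/v = 46.7 d).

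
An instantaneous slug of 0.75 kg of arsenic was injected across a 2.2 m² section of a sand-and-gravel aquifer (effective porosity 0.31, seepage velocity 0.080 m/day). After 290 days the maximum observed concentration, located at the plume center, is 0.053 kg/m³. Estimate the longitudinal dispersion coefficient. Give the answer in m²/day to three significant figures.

At the plume center C_max = M/(n_e·A·√(4πDt)), so D = M²/(4πt·(n_e·A·C_max)²).
n_e·A·C_max = 0.31 × 2.2 × 0.053 = 0.03615 kg/m.
D = 0.75²/(4π × 290 × 0.03615²) = 0.118 m²/day.

0.118 m²/day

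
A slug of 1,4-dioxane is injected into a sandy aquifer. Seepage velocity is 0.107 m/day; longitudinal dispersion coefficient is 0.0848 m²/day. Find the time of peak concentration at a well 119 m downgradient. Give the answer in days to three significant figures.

For the 1D instantaneous-source solution, setting ∂C/∂t = 0 at fixed x gives v²t² + 2Dt − x² = 0, so t = (√(D² + v²x²) − D)/v².
√(D² + v²x²) = √(0.0848² + 0.107² × 119²) = 12.73; v² = 0.011449.
t = (12.73 − 0.0848)/0.011449 = 1100 days (vs. the pure-advection estimate x/v = 1110 d).

1100 days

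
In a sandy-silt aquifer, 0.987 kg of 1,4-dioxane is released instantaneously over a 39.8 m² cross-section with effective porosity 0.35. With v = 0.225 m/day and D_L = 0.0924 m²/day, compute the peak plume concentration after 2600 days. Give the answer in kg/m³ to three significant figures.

0.00129 kg/m³

The peak of an instantaneous 1D plume sits at x = vt; there the Gaussian factor is 1 and C_max = M/(n_e·A·√(4πDt)), where n_e·A is the pore area the mass is dissolved in.
√(4πDt) = √(4π × 0.0924 × 2600) = 54.94 m, so C_max = 0.987/(0.35 × 39.8 × 54.94) = 0.00129 kg/m³.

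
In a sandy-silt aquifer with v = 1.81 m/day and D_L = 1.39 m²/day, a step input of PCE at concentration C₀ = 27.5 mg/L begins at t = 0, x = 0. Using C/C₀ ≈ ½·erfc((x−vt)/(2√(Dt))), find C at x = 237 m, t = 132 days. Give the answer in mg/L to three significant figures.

For a continuous step input, C/C₀ ≈ ½·erfc((x−vt)/(2√(Dt))).
vt = 1.81 × 132 = 238.92 m and 2√(Dt) = 2√(1.39 × 132) = 27.09 m.
Argument (x−vt)/(2√(Dt)) = (237 − 238.92)/27.09 = -0.07087; ½·erfc(-0.07087) = 0.5399.
C = 27.5 × 0.5399 = 14.8 mg/L.

14.8 mg/L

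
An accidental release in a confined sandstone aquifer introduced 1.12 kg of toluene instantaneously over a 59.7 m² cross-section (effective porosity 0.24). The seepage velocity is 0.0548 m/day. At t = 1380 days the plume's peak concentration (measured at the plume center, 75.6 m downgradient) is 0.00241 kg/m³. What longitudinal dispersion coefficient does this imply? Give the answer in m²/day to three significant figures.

At the plume center C_max = M/(n_e·A·√(4πDt)), so D = M²/(4πt·(n_e·A·C_max)²).
n_e·A·C_max = 0.24 × 59.7 × 0.00241 = 0.03453 kg/m.
D = 1.12²/(4π × 1380 × 0.03453²) = 0.0607 m²/day.

0.0607 m²/day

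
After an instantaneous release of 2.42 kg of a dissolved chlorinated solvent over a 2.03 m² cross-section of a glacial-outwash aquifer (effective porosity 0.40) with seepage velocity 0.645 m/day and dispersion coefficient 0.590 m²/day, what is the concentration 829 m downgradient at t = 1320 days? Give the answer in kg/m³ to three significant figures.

0.0256 kg/m³

For an instantaneous plane source, C(x,t) = M/(n_e·A·√(4πDt)) · exp(−(x−vt)²/(4Dt)), with n_e·A the pore (flow) area.
Plume center vt = 0.645 × 1320 = 851.4 m, so the well at 829 m is 22.4 m upgradient of the peak.
√(4πDt) = 98.93 m, giving peak height M/(n_e·A·√(4πDt)) = 2.42/(0.40 × 2.03 × 98.93) = 0.03013 kg/m³.
(x−vt)²/(4Dt) = (-22.4)²/(4 × 0.590 × 1320) = 0.1611; exp(−0.1611) = 0.8512.
C = 0.03013 × 0.8512 = 0.0256 kg/m³.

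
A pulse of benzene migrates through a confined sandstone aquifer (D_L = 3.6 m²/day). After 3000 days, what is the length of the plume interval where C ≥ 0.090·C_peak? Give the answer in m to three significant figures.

645 m

The plume is Gaussian with σ = √(2Dt) = √(2 × 3.6 × 3000) = 147.0 m.
C/C_peak = exp(−Δx²/(2σ²)) = 0.090 ⇒ Δx = σ·√(−2 ln 0.090) = 147.0 × 2.195 = 322.7 m.
Width = 2Δx = 645 m.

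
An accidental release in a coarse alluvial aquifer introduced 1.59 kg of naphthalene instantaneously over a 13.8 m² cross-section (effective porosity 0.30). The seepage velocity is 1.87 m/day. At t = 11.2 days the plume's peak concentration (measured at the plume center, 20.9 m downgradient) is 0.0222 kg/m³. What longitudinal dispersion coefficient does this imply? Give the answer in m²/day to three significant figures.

2.13 m²/day

At the plume center C_max = M/(n_e·A·√(4πDt)), so D = M²/(4πt·(n_e·A·C_max)²).
n_e·A·C_max = 0.30 × 13.8 × 0.0222 = 0.09191 kg/m.
D = 1.59²/(4π × 11.2 × 0.09191²) = 2.13 m²/day.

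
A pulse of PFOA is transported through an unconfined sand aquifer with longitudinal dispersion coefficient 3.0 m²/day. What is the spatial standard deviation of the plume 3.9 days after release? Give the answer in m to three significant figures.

4.84 m

Dispersive spreading gives a Gaussian with σ² = 2Dt; advection only shifts the center.
σ = √(2 × 3.0 × 3.9) = 4.84 m.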